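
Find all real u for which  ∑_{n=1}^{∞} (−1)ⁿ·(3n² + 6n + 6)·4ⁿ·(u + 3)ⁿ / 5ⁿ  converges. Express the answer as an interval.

Apply the ratio test: |a_{n+1}| / |a_n| = [(3(n+1)² + 6(n+1) + 6)/(3n² + 6n + 6)] · 4/5, which tends to 4/5 as n → ∞.
Hence the series converges for |u + 3| < 1/(4/5) = 5/4, so the radius of convergence is 5/4.
At u = -7/4: the terms have absolute value of order n², which does not tend to 0, so the series diverges by the divergence test.
At u = -17/4: the terms have absolute value of order n², which does not tend to 0, so the series diverges by the divergence test.

(-17/4, -7/4)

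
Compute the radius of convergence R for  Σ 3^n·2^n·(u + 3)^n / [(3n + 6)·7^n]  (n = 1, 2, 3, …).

By the ratio test, |a_{n+1}/a_n| = [(3n + 6)/(3(n+1) + 6)] · 3·2/7 → 6/7.
Thus R = 1/(6/7) = 7/6.

R = 7/6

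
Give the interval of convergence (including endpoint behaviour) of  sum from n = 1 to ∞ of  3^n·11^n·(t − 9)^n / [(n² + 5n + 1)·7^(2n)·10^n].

[-193/33, 787/33]

Ratio test: |a_{n+1}/a_n| = [(n² + 5n + 1)/((n+1)² + 5(n+1) + 1)] · 3·11/(49·10) → 33/490 as n → ∞.
The series converges when 33/490 · |t − 9| < 1, giving R = 490/33.
When t = 787/33, the series is dominated by a constant times Σ 1/n², which converges (p = 2 > 1).
Check t = -193/33: the series is dominated by a constant times Σ 1/n², which converges (p = 2 > 1).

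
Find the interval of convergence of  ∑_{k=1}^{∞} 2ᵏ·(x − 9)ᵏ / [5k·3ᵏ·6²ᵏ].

Apply the ratio test: |a_{k+1}| / |a_k| = [5k/5(k+1)] · 2/(3·36), which tends to 1/54 as k → ∞.
The series converges when 1/54 · |x − 9| < 1, giving R = 54.
At x = 63: the terms are asymptotic to a nonzero constant times 1/k, so the series diverges by limit comparison with Σ 1/k.
Endpoint x = -45: convergence follows from the alternating series test (terms decrease monotonically to 0).

[-45, 63)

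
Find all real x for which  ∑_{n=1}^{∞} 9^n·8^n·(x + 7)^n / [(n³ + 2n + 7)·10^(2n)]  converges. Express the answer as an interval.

The ratio of consecutive coefficients is [(n³ + 2n + 7)/((n+1)³ + 2(n+1) + 7)] · 9·8/100 → 18/25.
Convergence for |x + 7| · 18/25 < 1, i.e. |x + 7| < 25/18. So R = 25/18.
At x = -101/18: the terms are on the order of 1/n³, so the series converges absolutely by comparison with the p-series (p = 3 > 1).
Endpoint x = -151/18: absolute convergence follows by limit comparison with Σ 1/n³.

[-151/18, -101/18]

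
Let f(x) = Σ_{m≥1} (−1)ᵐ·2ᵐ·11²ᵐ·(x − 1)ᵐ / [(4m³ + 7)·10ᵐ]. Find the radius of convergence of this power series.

R = 5/121

The ratio of consecutive coefficients is [(4m³ + 7)/(4(m+1)³ + 7)] · 2·121/10 → 121/5.
Convergence for |x − 1| · 121/5 < 1, i.e. |x − 1| < 5/121. So R = 5/121.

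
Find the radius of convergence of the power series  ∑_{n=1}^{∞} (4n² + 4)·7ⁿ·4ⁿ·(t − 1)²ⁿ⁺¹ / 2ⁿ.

By the ratio test, |a_{n+1}/a_n| = [(4(n+1)² + 4)/(4n² + 4)] · 7·4/2 → 14.
Writing y = (t − 1)², the series in y has radius 1/14, so |t − 1| < √(1/14) and R = √14/14.

R = √14/14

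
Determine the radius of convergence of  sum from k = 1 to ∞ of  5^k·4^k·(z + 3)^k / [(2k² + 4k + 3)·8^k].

R = 2/5

The ratio of consecutive coefficients is [(2k² + 4k + 3)/(2(k+1)² + 4(k+1) + 3)] · 5·4/8 → 5/2.
Hence the series converges for |z + 3| < 1/(5/2) = 2/5, so the radius of convergence is 2/5.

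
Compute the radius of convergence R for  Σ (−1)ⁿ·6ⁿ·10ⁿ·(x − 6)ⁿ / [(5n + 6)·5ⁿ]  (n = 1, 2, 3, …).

R = 1/12

By the ratio test, |a_{n+1}/a_n| = [(5n + 6)/(5(n+1) + 6)] · 6·10/5 → 12.
Thus R = 1/(12) = 1/12.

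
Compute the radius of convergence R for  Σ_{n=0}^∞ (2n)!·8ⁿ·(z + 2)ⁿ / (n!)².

Ratio test: |a_{n+1}/a_n| = (2n+1)·(2n+2)/(n+1)² · 8 → 32 as n → ∞.
Convergence for |z + 2| · 32 < 1, i.e. |z + 2| < 1/32. So R = 1/32.

R = 1/32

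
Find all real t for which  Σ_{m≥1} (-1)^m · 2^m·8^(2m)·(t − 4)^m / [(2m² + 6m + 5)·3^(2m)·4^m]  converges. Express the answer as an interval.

Apply the ratio test: |a_{m+1}| / |a_m| = [(2m² + 6m + 5)/(2(m+1)² + 6(m+1) + 5)] · 2·64/(9·4), which tends to 32/9 as m → ∞.
Thus R = 1/(32/9) = 9/32.
When t = 137/32, the series is dominated by a constant times Σ 1/m², which converges (p = 2 > 1).
Check t = 119/32: the series is dominated by a constant times Σ 1/m², which converges (p = 2 > 1).

[119/32, 137/32]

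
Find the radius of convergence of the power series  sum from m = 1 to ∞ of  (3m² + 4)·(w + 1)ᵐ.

R = 1

The ratio of consecutive coefficients is (3(m+1)² + 4)/(3m² + 4) → 1.
Hence R = 1.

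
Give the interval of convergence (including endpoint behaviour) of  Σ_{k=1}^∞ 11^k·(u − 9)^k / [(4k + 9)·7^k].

By the ratio test, |a_{k+1}/a_k| = [(4k + 9)/(4(k+1) + 9)] · 11/7 → 11/7.
Hence the series converges for |u − 9| < 1/(11/7) = 7/11, so the radius of convergence is 7/11.
At u = 106/11: the terms behave like c/k; limit comparison with the harmonic series gives divergence.
Check u = 92/11: the terms alternate in sign and decrease monotonically to 0 in absolute value (size ~ c/k), so the alternating series test gives convergence.

[92/11, 106/11)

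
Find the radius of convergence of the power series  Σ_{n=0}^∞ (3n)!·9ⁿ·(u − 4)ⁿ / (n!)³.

R = 1/243

By the ratio test, |a_{n+1}/a_n| = (3n+1)·(3n+2)·(3n+3)/(n+1)³ · 9 → 243.
Thus R = 1/(243) = 1/243.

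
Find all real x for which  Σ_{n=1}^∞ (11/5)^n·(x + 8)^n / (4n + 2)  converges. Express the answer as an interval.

By the ratio test, |a_{n+1}/a_n| = [(4n + 2)/(4(n+1) + 2)] · 11/5 → 11/5.
The series converges when 11/5 · |x + 8| < 1, giving R = 5/11.
At x = -83/11: the terms behave like c/n; limit comparison with the harmonic series gives divergence.
At x = -93/11: an alternating series whose terms decrease to 0 in absolute value, so it converges by the Leibniz criterion.

[-93/11, -83/11)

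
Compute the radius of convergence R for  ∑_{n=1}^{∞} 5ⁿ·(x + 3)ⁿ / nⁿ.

R = ∞

Applying the root test, |a_n|^(1/n) = 5/n → 0.
The limit is 0 for every x, so R = ∞.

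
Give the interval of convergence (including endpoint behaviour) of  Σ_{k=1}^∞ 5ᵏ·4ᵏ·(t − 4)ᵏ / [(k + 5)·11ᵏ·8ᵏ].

Ratio test: |a_{k+1}/a_k| = [(k + 5)/((k+1) + 5)] · 5·4/(11·8) → 5/22 as k → ∞.
Convergence for |t − 4| · 5/22 < 1, i.e. |t − 4| < 22/5. So R = 22/5.
At t = 42/5: the terms are asymptotic to a nonzero constant times 1/k, so the series diverges by limit comparison with Σ 1/k.
When t = -2/5, convergence follows from the alternating series test (terms decrease monotonically to 0).

[-2/5, 42/5)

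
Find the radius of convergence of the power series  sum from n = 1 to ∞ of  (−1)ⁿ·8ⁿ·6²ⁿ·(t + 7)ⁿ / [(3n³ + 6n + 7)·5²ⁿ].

R = 25/288

The ratio of consecutive coefficients is [(3n³ + 6n + 7)/(3(n+1)³ + 6(n+1) + 7)] · 8·36/25 → 288/25.
Convergence for |t + 7| · 288/25 < 1, i.e. |t + 7| < 25/288. So R = 25/288.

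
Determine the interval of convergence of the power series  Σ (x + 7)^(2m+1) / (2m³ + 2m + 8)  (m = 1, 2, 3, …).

By the ratio test, |a_{m+1}/a_m| = (2m³ + 2m + 8)/(2(m+1)³ + 2(m+1) + 8) → 1.
Since the exponent of (x + 7) increases by 2 each term, convergence requires |x + 7|² < 1, hence R = 1.
Endpoint x = -6: the terms are on the order of 1/m³, so the series converges absolutely by comparison with the p-series (p = 3 > 1).
When x = -8, absolute convergence follows by limit comparison with Σ 1/m³.

[-8, -6]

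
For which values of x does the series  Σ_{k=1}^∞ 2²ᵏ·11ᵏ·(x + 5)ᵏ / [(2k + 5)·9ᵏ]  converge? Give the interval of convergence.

Ratio test: |a_{k+1}/a_k| = [(2k + 5)/(2(k+1) + 5)] · 4·11/9 → 44/9 as k → ∞.
Convergence for |x + 5| · 44/9 < 1, i.e. |x + 5| < 9/44. So R = 9/44.
Check x = -211/44: the terms are asymptotic to a nonzero constant times 1/k, so the series diverges by limit comparison with Σ 1/k.
When x = -229/44, an alternating series whose terms decrease to 0 in absolute value, so it converges by the Leibniz criterion.

[-229/44, -211/44)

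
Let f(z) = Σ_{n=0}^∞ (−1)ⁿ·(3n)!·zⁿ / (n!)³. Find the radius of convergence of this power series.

The ratio of consecutive coefficients is (3n+1)·(3n+2)·(3n+3)/(n+1)³ → 27.
Convergence for |z| · 27 < 1, i.e. |z| < 1/27. So R = 1/27.

R = 1/27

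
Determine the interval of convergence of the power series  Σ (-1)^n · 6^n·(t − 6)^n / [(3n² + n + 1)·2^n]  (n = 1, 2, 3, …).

[17/3, 19/3]

Apply the ratio test: |a_{n+1}| / |a_n| = [(3n² + n + 1)/(3(n+1)² + (n+1) + 1)] · 6/2, which tends to 3 as n → ∞.
Convergence for |t − 6| · 3 < 1, i.e. |t − 6| < 1/3. So R = 1/3.
At t = 19/3: absolute convergence follows by limit comparison with Σ 1/n².
Endpoint t = 17/3: the series is dominated by a constant times Σ 1/n², which converges (p = 2 > 1).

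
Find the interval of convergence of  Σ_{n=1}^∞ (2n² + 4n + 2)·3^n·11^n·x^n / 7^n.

By the ratio test, |a_{n+1}/a_n| = [(2(n+1)² + 4(n+1) + 2)/(2n² + 4n + 2)] · 3·11/7 → 33/7.
The series converges when 33/7 · |x| < 1, giving R = 7/33.
When x = 7/33, the n-th term does not approach 0; divergence by the term test.
Endpoint x = -7/33: the n-th term does not approach 0; divergence by the term test.

(-7/33, 7/33)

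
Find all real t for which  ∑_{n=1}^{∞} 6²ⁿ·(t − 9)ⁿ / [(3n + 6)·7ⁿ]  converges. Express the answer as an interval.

[317/36, 331/36)

Apply the ratio test: |a_{n+1}| / |a_n| = [(3n + 6)/(3(n+1) + 6)] · 36/7, which tends to 36/7 as n → ∞.
Convergence for |t − 9| · 36/7 < 1, i.e. |t − 9| < 7/36. So R = 7/36.
Endpoint t = 331/36: the terms are asymptotic to a nonzero constant times 1/n, so the series diverges by limit comparison with Σ 1/n.
Endpoint t = 317/36: an alternating series whose terms decrease to 0 in absolute value, so it converges by the Leibniz criterion.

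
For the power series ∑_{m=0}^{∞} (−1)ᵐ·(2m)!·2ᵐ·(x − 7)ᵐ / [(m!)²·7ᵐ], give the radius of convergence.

R = 7/8

Ratio test: |a_{m+1}/a_m| = (2m+1)·(2m+2)/(m+1)² · 2/7 → 8/7 as m → ∞.
Thus R = 1/(8/7) = 7/8.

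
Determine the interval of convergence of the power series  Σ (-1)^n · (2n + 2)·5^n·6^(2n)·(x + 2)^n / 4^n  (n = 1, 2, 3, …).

Apply the ratio test: |a_{n+1}| / |a_n| = [(2(n+1) + 2)/(2n + 2)] · 5·36/4, which tends to 45 as n → ∞.
The series converges when 45 · |x + 2| < 1, giving R = 1/45.
Check x = -89/45: the terms do not tend to 0, so the series diverges.
At x = -91/45: the n-th term does not approach 0; divergence by the term test.

(-91/45, -89/45)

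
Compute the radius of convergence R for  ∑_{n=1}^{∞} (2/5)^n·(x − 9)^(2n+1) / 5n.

R = √10/2

By the ratio test, |a_{n+1}/a_n| = [5n/5(n+1)] · 2/5 → 2/5.
Successive powers of (x − 9) differ by 2, so the series converges when |x − 9|² · 2/5 < 1, i.e. |x − 9| < √(5/2). So R = √10/2.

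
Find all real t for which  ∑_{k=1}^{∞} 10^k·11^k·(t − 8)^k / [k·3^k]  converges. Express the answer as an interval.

[877/110, 883/110)

By the ratio test, |a_{k+1}/a_k| = [k/(k+1)] · 10·11/3 → 110/3.
Hence the series converges for |t − 8| < 1/(110/3) = 3/110, so the radius of convergence is 3/110.
Endpoint t = 883/110: the terms are asymptotic to a nonzero constant times 1/k, so the series diverges by limit comparison with Σ 1/k.
At t = 877/110: convergence follows from the alternating series test (terms decrease monotonically to 0).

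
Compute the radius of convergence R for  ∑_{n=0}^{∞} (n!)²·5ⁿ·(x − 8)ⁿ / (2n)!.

R = 4/5

By the ratio test, |a_{n+1}/a_n| = (n+1)²/[(2n+1)·(2n+2)] · 5 → 5/4.
The series converges when 5/4 · |x − 8| < 1, giving R = 4/5.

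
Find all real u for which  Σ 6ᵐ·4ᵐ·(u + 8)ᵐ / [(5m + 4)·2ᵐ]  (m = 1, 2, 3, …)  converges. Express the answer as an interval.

Apply the ratio test: |a_{m+1}| / |a_m| = [(5m + 4)/(5(m+1) + 4)] · 6·4/2, which tends to 12 as m → ∞.
Hence the series converges for |u + 8| < 1/(12) = 1/12, so the radius of convergence is 1/12.
At u = -95/12: comparison with the harmonic series Σ 1/m shows the series diverges.
When u = -97/12, convergence follows from the alternating series test (terms decrease monotonically to 0).

[-97/12, -95/12)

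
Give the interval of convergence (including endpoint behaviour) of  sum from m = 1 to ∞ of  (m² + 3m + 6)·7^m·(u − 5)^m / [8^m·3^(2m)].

Ratio test: |a_{m+1}/a_m| = [((m+1)² + 3(m+1) + 6)/(m² + 3m + 6)] · 7/(8·9) → 7/72 as m → ∞.
Hence the series converges for |u − 5| < 1/(7/72) = 72/7, so the radius of convergence is 72/7.
Endpoint u = 107/7: the terms do not tend to 0, so the series diverges.
Endpoint u = -37/7: the terms have absolute value of order m², which does not tend to 0, so the series diverges by the divergence test.

(-37/7, 107/7)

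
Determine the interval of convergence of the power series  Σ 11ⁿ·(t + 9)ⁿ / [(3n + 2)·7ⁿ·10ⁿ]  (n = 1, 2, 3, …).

[-169/11, -29/11)

By the ratio test, |a_{n+1}/a_n| = [(3n + 2)/(3(n+1) + 2)] · 11/(7·10) → 11/70.
Hence the series converges for |t + 9| < 1/(11/70) = 70/11, so the radius of convergence is 70/11.
Endpoint t = -29/11: the terms behave like c/n; limit comparison with the harmonic series gives divergence.
At t = -169/11: convergence follows from the alternating series test (terms decrease monotonically to 0).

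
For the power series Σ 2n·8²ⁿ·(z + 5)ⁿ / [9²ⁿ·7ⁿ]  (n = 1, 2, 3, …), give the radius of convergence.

R = 567/64

By the ratio test, |a_{n+1}/a_n| = [2(n+1)/2n] · 64/(81·7) → 64/567.
Convergence for |z + 5| · 64/567 < 1, i.e. |z + 5| < 567/64. So R = 567/64.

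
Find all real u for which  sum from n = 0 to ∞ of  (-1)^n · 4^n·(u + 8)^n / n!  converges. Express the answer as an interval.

(−∞, ∞)

Ratio test: |a_{n+1}/a_n| = 4 · 1/(n+1) → 0 as n → ∞.
The limit is 0, so the series converges for all u; R = ∞.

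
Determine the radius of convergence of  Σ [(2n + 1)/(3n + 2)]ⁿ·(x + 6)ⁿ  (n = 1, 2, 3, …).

R = 3/2

Root test: |a_n|^(1/n) = (2n + 1)/(3n + 2) → 2/3.
Thus R = 1/(2/3) = 3/2.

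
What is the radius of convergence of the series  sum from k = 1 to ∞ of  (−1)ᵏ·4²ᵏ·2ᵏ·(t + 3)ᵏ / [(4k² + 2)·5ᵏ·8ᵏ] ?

By the ratio test, |a_{k+1}/a_k| = [(4k² + 2)/(4(k+1)² + 2)] · 16·2/(5·8) → 4/5.
Thus R = 1/(4/5) = 5/4.

R = 5/4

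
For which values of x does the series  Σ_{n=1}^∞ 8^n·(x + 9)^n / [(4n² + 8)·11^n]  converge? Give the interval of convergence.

Apply the ratio test: |a_{n+1}| / |a_n| = [(4n² + 8)/(4(n+1)² + 8)] · 8/11, which tends to 8/11 as n → ∞.
The series converges when 8/11 · |x + 9| < 1, giving R = 11/8.
Endpoint x = -61/8: the series is dominated by a constant times Σ 1/n², which converges (p = 2 > 1).
At x = -83/8: the series is dominated by a constant times Σ 1/n², which converges (p = 2 > 1).

[-83/8, -61/8]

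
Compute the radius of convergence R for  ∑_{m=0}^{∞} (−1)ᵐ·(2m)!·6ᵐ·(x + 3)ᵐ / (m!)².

R = 1/24

Ratio test: |a_{m+1}/a_m| = (2m+1)·(2m+2)/(m+1)² · 6 → 24 as m → ∞.
The series converges when 24 · |x + 3| < 1, giving R = 1/24.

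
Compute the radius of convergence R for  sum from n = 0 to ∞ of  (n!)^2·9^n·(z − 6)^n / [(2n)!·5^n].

R = 20/9

Apply the ratio test: |a_{n+1}| / |a_n| = (n+1)²/[(2n+1)·(2n+2)] · 9/5, which tends to 9/20 as n → ∞.
The series converges when 9/20 · |z − 6| < 1, giving R = 20/9.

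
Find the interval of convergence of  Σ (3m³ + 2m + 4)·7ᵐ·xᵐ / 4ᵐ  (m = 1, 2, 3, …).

(-4/7, 4/7)

Ratio test: |a_{m+1}/a_m| = [(3(m+1)³ + 2(m+1) + 4)/(3m³ + 2m + 4)] · 7/4 → 7/4 as m → ∞.
Convergence for |x| · 7/4 < 1, i.e. |x| < 4/7. So R = 4/7.
When x = 4/7, the terms do not tend to 0, so the series diverges.
When x = -4/7, the terms have absolute value of order m³, which does not tend to 0, so the series diverges by the divergence test.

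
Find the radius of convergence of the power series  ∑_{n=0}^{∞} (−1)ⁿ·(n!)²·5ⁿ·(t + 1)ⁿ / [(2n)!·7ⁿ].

By the ratio test, |a_{n+1}/a_n| = (n+1)²/[(2n+1)·(2n+2)] · 5/7 → 5/28.
Thus R = 1/(5/28) = 28/5.

R = 28/5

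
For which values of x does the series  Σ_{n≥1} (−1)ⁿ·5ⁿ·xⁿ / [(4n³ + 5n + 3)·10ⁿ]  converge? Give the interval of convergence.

Ratio test: |a_{n+1}/a_n| = [(4n³ + 5n + 3)/(4(n+1)³ + 5(n+1) + 3)] · 5/10 → 1/2 as n → ∞.
Hence the series converges for |x| < 1/(1/2) = 2, so the radius of convergence is 2.
Endpoint x = 2: the series is dominated by a constant times Σ 1/n³, which converges (p = 3 > 1).
At x = -2: absolute convergence follows by limit comparison with Σ 1/n³.

[-2, 2]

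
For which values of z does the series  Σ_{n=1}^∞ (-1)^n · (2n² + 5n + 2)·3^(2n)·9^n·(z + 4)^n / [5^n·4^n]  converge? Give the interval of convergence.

(-344/81, -304/81)

Apply the ratio test: |a_{n+1}| / |a_n| = [(2(n+1)² + 5(n+1) + 2)/(2n² + 5n + 2)] · 9·9/(5·4), which tends to 81/20 as n → ∞.
The series converges when 81/20 · |z + 4| < 1, giving R = 20/81.
At z = -304/81: the terms have absolute value of order n², which does not tend to 0, so the series diverges by the divergence test.
Check z = -344/81: the terms do not tend to 0, so the series diverges.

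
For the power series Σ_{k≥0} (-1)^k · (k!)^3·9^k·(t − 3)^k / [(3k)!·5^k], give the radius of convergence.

By the ratio test, |a_{k+1}/a_k| = (k+1)³/[(3k+1)·(3k+2)·(3k+3)] · 9/5 → 1/15.
Thus R = 1/(1/15) = 15.

R = 15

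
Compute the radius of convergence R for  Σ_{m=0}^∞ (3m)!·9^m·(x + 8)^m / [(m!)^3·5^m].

R = 5/243

The ratio of consecutive coefficients is (3m+1)·(3m+2)·(3m+3)/(m+1)³ · 9/5 → 243/5.
Thus R = 1/(243/5) = 5/243.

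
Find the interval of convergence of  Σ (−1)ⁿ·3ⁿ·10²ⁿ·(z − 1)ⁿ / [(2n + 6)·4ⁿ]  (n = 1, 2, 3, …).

Ratio test: |a_{n+1}/a_n| = [(2n + 6)/(2(n+1) + 6)] · 3·100/4 → 75 as n → ∞.
Convergence for |z − 1| · 75 < 1, i.e. |z − 1| < 1/75. So R = 1/75.
At z = 76/75: an alternating series whose terms decrease to 0 in absolute value, so it converges by the Leibniz criterion.
Check z = 74/75: the terms behave like c/n; limit comparison with the harmonic series gives divergence.

(74/75, 76/75]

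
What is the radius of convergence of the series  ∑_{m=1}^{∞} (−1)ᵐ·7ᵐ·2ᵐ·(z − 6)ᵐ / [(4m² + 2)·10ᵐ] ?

R = 5/7

Ratio test: |a_{m+1}/a_m| = [(4m² + 2)/(4(m+1)² + 2)] · 7·2/10 → 7/5 as m → ∞.
Thus R = 1/(7/5) = 5/7.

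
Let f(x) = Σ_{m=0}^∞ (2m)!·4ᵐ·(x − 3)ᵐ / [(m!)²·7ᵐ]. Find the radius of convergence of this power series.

R = 7/16

Apply the ratio test: |a_{m+1}| / |a_m| = (2m+1)·(2m+2)/(m+1)² · 4/7, which tends to 16/7 as m → ∞.
Convergence for |x − 3| · 16/7 < 1, i.e. |x − 3| < 7/16. So R = 7/16.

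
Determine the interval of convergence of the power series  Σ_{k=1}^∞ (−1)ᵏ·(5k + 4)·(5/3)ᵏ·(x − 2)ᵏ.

Ratio test: |a_{k+1}/a_k| = [(5(k+1) + 4)/(5k + 4)] · 5/3 → 5/3 as k → ∞.
Hence the series converges for |x − 2| < 1/(5/3) = 3/5, so the radius of convergence is 3/5.
Check x = 13/5: the terms do not tend to 0, so the series diverges.
Check x = 7/5: the terms have absolute value of order k, which does not tend to 0, so the series diverges by the divergence test.

(7/5, 13/5)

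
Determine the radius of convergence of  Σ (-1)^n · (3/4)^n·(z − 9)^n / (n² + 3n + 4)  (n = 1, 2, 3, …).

Ratio test: |a_{n+1}/a_n| = [(n² + 3n + 4)/((n+1)² + 3(n+1) + 4)] · 3/4 → 3/4 as n → ∞.
Thus R = 1/(3/4) = 4/3.

R = 4/3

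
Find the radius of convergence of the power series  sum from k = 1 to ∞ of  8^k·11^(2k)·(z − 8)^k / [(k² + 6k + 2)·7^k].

R = 7/968

By the ratio test, |a_{k+1}/a_k| = [(k² + 6k + 2)/((k+1)² + 6(k+1) + 2)] · 8·121/7 → 968/7.
Hence the series converges for |z − 8| < 1/(968/7) = 7/968, so the radius of convergence is 7/968.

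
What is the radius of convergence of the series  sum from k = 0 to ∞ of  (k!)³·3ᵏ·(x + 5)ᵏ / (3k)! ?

R = 9

Apply the ratio test: |a_{k+1}| / |a_k| = (k+1)³/[(3k+1)·(3k+2)·(3k+3)] · 3, which tends to 1/9 as k → ∞.
The series converges when 1/9 · |x + 5| < 1, giving R = 9.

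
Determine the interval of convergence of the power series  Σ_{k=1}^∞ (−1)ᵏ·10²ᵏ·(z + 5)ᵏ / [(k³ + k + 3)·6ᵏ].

[-253/50, -247/50]

By the ratio test, |a_{k+1}/a_k| = [(k³ + k + 3)/((k+1)³ + (k+1) + 3)] · 100/6 → 50/3.
Hence the series converges for |z + 5| < 1/(50/3) = 3/50, so the radius of convergence is 3/50.
When z = -247/50, absolute convergence follows by limit comparison with Σ 1/k³.
Endpoint z = -253/50: the terms are on the order of 1/k³, so the series converges absolutely by comparison with the p-series (p = 3 > 1).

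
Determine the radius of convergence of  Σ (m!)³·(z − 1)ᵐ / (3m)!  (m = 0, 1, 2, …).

R = 27

Ratio test: |a_{m+1}/a_m| = (m+1)³/[(3m+1)·(3m+2)·(3m+3)] → 1/27 as m → ∞.
Thus R = 1/(1/27) = 27.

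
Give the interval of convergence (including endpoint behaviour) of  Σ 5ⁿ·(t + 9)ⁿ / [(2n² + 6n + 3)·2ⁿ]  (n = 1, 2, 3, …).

[-47/5, -43/5]

The ratio of consecutive coefficients is [(2n² + 6n + 3)/(2(n+1)² + 6(n+1) + 3)] · 5/2 → 5/2.
Hence the series converges for |t + 9| < 1/(5/2) = 2/5, so the radius of convergence is 2/5.
At t = -43/5: absolute convergence follows by limit comparison with Σ 1/n².
When t = -47/5, absolute convergence follows by limit comparison with Σ 1/n².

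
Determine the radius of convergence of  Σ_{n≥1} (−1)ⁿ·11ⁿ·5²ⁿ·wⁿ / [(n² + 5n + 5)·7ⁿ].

R = 7/275

Apply the ratio test: |a_{n+1}| / |a_n| = [(n² + 5n + 5)/((n+1)² + 5(n+1) + 5)] · 11·25/7, which tends to 275/7 as n → ∞.
Thus R = 1/(275/7) = 7/275.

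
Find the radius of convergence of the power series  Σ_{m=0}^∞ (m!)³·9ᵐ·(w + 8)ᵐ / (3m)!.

Apply the ratio test: |a_{m+1}| / |a_m| = (m+1)³/[(3m+1)·(3m+2)·(3m+3)] · 9, which tends to 1/3 as m → ∞.
Convergence for |w + 8| · 1/3 < 1, i.e. |w + 8| < 3. So R = 3.

R = 3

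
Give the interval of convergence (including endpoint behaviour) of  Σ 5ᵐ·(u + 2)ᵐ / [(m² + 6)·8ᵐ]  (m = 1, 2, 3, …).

Ratio test: |a_{m+1}/a_m| = [(m² + 6)/((m+1)² + 6)] · 5/8 → 5/8 as m → ∞.
Convergence for |u + 2| · 5/8 < 1, i.e. |u + 2| < 8/5. So R = 8/5.
Check u = -2/5: the terms are on the order of 1/m², so the series converges absolutely by comparison with the p-series (p = 2 > 1).
Check u = -18/5: the terms are on the order of 1/m², so the series converges absolutely by comparison with the p-series (p = 2 > 1).

[-18/5, -2/5]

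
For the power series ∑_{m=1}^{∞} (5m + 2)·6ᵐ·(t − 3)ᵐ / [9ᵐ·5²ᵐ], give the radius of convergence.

By the ratio test, |a_{m+1}/a_m| = [(5(m+1) + 2)/(5m + 2)] · 6/(9·25) → 2/75.
Hence the series converges for |t − 3| < 1/(2/75) = 75/2, so the radius of convergence is 75/2.

R = 75/2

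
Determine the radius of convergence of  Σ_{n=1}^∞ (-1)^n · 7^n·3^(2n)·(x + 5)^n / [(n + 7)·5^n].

R = 5/63

The ratio of consecutive coefficients is [(n + 7)/((n+1) + 7)] · 7·9/5 → 63/5.
Convergence for |x + 5| · 63/5 < 1, i.e. |x + 5| < 5/63. So R = 5/63.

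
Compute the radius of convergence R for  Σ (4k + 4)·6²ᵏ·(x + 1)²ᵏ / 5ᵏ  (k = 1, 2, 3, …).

The ratio of consecutive coefficients is [(4(k+1) + 4)/(4k + 4)] · 36/5 → 36/5.
Writing y = (x + 1)², the series in y has radius 5/36, so |x + 1| < √(5/36) and R = √5/6.

R = √5/6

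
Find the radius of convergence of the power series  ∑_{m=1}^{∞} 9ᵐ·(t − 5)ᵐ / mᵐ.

R = ∞

Root test: |a_m|^(1/m) = 9/m → 0.
The limit is 0 for every t, so R = ∞.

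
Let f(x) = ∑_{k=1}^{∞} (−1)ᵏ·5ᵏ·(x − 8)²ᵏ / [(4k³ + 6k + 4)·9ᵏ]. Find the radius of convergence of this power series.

Ratio test: |a_{k+1}/a_k| = [(4k³ + 6k + 4)/(4(k+1)³ + 6(k+1) + 4)] · 5/9 → 5/9 as k → ∞.
Writing y = (x − 8)², the series in y has radius 9/5, so |x − 8| < √(9/5) and R = 3√5/5.

R = 3√5/5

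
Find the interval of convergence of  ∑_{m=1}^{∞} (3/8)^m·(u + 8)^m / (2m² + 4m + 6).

[-32/3, -16/3]

By the ratio test, |a_{m+1}/a_m| = [(2m² + 4m + 6)/(2(m+1)² + 4(m+1) + 6)] · 3/8 → 3/8.
The series converges when 3/8 · |u + 8| < 1, giving R = 8/3.
When u = -16/3, absolute convergence follows by limit comparison with Σ 1/m².
When u = -32/3, absolute convergence follows by limit comparison with Σ 1/m².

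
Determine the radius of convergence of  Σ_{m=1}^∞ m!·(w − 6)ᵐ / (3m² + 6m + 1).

R = 0

The ratio of consecutive coefficients is (m+1) · (3m² + 6m + 1)/(3(m+1)² + 6(m+1) + 1) → ∞.
The terms grow without bound for any (w − 6) ≠ 0, so R = 0 (convergence only at w = 6).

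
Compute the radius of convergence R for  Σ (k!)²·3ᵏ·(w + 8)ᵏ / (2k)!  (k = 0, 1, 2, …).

The ratio of consecutive coefficients is (k+1)²/[(2k+1)·(2k+2)] · 3 → 3/4.
Thus R = 1/(3/4) = 4/3.

R = 4/3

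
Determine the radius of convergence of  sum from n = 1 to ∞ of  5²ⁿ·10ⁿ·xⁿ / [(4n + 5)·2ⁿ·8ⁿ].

Ratio test: |a_{n+1}/a_n| = [(4n + 5)/(4(n+1) + 5)] · 25·10/(2·8) → 125/8 as n → ∞.
Hence the series converges for |x| < 1/(125/8) = 8/125, so the radius of convergence is 8/125.

R = 8/125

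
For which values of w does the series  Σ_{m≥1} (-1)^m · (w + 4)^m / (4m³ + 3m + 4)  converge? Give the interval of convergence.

By the ratio test, |a_{m+1}/a_m| = (4m³ + 3m + 4)/(4(m+1)³ + 3(m+1) + 4) → 1.
Convergence for |w + 4| < 1, so R = 1.
Check w = -3: the terms are on the order of 1/m³, so the series converges absolutely by comparison with the p-series (p = 3 > 1).
Endpoint w = -5: the series is dominated by a constant times Σ 1/m³, which converges (p = 3 > 1).

[-5, -3]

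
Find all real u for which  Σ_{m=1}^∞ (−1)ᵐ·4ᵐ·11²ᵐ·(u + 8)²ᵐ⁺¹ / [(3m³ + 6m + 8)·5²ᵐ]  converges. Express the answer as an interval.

[-181/22, -171/22]

The ratio of consecutive coefficients is [(3m³ + 6m + 8)/(3(m+1)³ + 6(m+1) + 8)] · 4·121/25 → 484/25.
Since the exponent of (u + 8) increases by 2 each term, convergence requires |u + 8|² < 25/484, hence R = 5/22.
When u = -171/22, the series is dominated by a constant times Σ 1/m³, which converges (p = 3 > 1).
At u = -181/22: absolute convergence follows by limit comparison with Σ 1/m³.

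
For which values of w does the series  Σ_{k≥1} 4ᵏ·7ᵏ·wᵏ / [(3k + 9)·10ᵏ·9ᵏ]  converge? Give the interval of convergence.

Apply the ratio test: |a_{k+1}| / |a_k| = [(3k + 9)/(3(k+1) + 9)] · 4·7/(10·9), which tends to 14/45 as k → ∞.
The series converges when 14/45 · |w| < 1, giving R = 45/14.
When w = 45/14, the terms behave like c/k; limit comparison with the harmonic series gives divergence.
Check w = -45/14: the terms alternate in sign and decrease monotonically to 0 in absolute value (size ~ c/k), so the alternating series test gives convergence.

[-45/14, 45/14)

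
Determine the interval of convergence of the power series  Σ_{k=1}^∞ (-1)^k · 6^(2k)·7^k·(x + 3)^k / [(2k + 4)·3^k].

The ratio of consecutive coefficients is [(2k + 4)/(2(k+1) + 4)] · 36·7/3 → 84.
Convergence for |x + 3| · 84 < 1, i.e. |x + 3| < 1/84. So R = 1/84.
Endpoint x = -251/84: an alternating series whose terms decrease to 0 in absolute value, so it converges by the Leibniz criterion.
When x = -253/84, the terms behave like c/k; limit comparison with the harmonic series gives divergence.

(-253/84, -251/84]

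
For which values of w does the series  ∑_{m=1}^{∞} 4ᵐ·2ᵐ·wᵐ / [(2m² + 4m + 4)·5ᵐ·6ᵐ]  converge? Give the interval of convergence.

Apply the ratio test: |a_{m+1}| / |a_m| = [(2m² + 4m + 4)/(2(m+1)² + 4(m+1) + 4)] · 4·2/(5·6), which tends to 4/15 as m → ∞.
Hence the series converges for |w| < 1/(4/15) = 15/4, so the radius of convergence is 15/4.
Check w = 15/4: absolute convergence follows by limit comparison with Σ 1/m².
Endpoint w = -15/4: absolute convergence follows by limit comparison with Σ 1/m².

[-15/4, 15/4]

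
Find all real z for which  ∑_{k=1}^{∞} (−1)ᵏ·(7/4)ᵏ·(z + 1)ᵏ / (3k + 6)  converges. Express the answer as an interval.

Apply the ratio test: |a_{k+1}| / |a_k| = [(3k + 6)/(3(k+1) + 6)] · 7/4, which tends to 7/4 as k → ∞.
Convergence for |z + 1| · 7/4 < 1, i.e. |z + 1| < 4/7. So R = 4/7.
Check z = -3/7: an alternating series whose terms decrease to 0 in absolute value, so it converges by the Leibniz criterion.
When z = -11/7, the terms behave like c/k; limit comparison with the harmonic series gives divergence.

(-11/7, -3/7]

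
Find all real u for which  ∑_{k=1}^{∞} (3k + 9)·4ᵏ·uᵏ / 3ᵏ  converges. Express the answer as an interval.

(-3/4, 3/4)

By the ratio test, |a_{k+1}/a_k| = [(3(k+1) + 9)/(3k + 9)] · 4/3 → 4/3.
Convergence for |u| · 4/3 < 1, i.e. |u| < 3/4. So R = 3/4.
At u = 3/4: the terms do not tend to 0, so the series diverges.
Endpoint u = -3/4: the terms have absolute value of order k, which does not tend to 0, so the series diverges by the divergence test.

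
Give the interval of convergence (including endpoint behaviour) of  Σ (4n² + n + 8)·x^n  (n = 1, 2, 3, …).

(-1, 1)

By the ratio test, |a_{n+1}/a_n| = (4(n+1)² + (n+1) + 8)/(4n² + n + 8) → 1.
Convergence for |x| < 1, so R = 1.
Endpoint x = 1: the terms do not tend to 0, so the series diverges.
Endpoint x = -1: the n-th term does not approach 0; divergence by the term test.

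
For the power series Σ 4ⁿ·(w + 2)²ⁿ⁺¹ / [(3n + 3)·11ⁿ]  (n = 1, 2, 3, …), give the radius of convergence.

R = √11/2

Ratio test: |a_{n+1}/a_n| = [(3n + 3)/(3(n+1) + 3)] · 4/11 → 4/11 as n → ∞.
Successive powers of (w + 2) differ by 2, so the series converges when |w + 2|² · 4/11 < 1, i.e. |w + 2| < √(11/4). So R = √11/2.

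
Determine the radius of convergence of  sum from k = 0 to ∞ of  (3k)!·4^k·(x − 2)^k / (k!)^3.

The ratio of consecutive coefficients is (3k+1)·(3k+2)·(3k+3)/(k+1)³ · 4 → 108.
Thus R = 1/(108) = 1/108.

R = 1/108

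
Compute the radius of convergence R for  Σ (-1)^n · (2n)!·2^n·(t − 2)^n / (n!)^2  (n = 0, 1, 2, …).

The ratio of consecutive coefficients is (2n+1)·(2n+2)/(n+1)² · 2 → 8.
The series converges when 8 · |t − 2| < 1, giving R = 1/8.

R = 1/8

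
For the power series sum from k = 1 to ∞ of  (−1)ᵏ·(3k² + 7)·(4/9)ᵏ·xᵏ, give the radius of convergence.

By the ratio test, |a_{k+1}/a_k| = [(3(k+1)² + 7)/(3k² + 7)] · 4/9 → 4/9.
The series converges when 4/9 · |x| < 1, giving R = 9/4.

R = 9/4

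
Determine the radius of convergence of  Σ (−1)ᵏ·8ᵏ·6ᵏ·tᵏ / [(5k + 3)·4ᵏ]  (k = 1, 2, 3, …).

Ratio test: |a_{k+1}/a_k| = [(5k + 3)/(5(k+1) + 3)] · 8·6/4 → 12 as k → ∞.
Convergence for |t| · 12 < 1, i.e. |t| < 1/12. So R = 1/12.

R = 1/12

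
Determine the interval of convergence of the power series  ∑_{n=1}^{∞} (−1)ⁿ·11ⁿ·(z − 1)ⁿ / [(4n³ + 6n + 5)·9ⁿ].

Apply the ratio test: |a_{n+1}| / |a_n| = [(4n³ + 6n + 5)/(4(n+1)³ + 6(n+1) + 5)] · 11/9, which tends to 11/9 as n → ∞.
Hence the series converges for |z − 1| < 1/(11/9) = 9/11, so the radius of convergence is 9/11.
At z = 20/11: absolute convergence follows by limit comparison with Σ 1/n³.
Check z = 2/11: absolute convergence follows by limit comparison with Σ 1/n³.

[2/11, 20/11]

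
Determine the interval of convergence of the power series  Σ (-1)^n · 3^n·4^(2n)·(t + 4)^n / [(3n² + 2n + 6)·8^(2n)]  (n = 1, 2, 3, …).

By the ratio test, |a_{n+1}/a_n| = [(3n² + 2n + 6)/(3(n+1)² + 2(n+1) + 6)] · 3·16/64 → 3/4.
Hence the series converges for |t + 4| < 1/(3/4) = 4/3, so the radius of convergence is 4/3.
Endpoint t = -8/3: the terms are on the order of 1/n², so the series converges absolutely by comparison with the p-series (p = 2 > 1).
At t = -16/3: the terms are on the order of 1/n², so the series converges absolutely by comparison with the p-series (p = 2 > 1).

[-16/3, -8/3]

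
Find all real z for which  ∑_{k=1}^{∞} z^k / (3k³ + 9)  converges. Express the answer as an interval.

[-1, 1]

The ratio of consecutive coefficients is (3k³ + 9)/(3(k+1)³ + 9) → 1.
Convergence for |z| < 1, so R = 1.
Endpoint z = 1: absolute convergence follows by limit comparison with Σ 1/k³.
Endpoint z = -1: the terms are on the order of 1/k³, so the series converges absolutely by comparison with the p-series (p = 3 > 1).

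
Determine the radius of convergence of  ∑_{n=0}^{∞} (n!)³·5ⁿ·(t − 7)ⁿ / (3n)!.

R = 27/5

Ratio test: |a_{n+1}/a_n| = (n+1)³/[(3n+1)·(3n+2)·(3n+3)] · 5 → 5/27 as n → ∞.
The series converges when 5/27 · |t − 7| < 1, giving R = 27/5.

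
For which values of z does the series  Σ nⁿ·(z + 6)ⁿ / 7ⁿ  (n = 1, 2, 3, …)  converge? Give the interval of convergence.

Applying the root test, |a_n|^(1/n) = n/7 → ∞.
The root grows without bound, so R = 0 (convergence only at z = -6).

{-6}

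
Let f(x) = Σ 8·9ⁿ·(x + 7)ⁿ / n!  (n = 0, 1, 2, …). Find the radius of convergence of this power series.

Ratio test: |a_{n+1}/a_n| = 8/8 · 9 · 1/(n+1) → 0 as n → ∞.
The limit is 0, so the series converges for all x; R = ∞.

R = ∞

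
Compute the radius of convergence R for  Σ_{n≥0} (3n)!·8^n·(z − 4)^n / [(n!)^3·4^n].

R = 1/54

Ratio test: |a_{n+1}/a_n| = (3n+1)·(3n+2)·(3n+3)/(n+1)³ · 8/4 → 54 as n → ∞.
Hence the series converges for |z − 4| < 1/(54) = 1/54, so the radius of convergence is 1/54.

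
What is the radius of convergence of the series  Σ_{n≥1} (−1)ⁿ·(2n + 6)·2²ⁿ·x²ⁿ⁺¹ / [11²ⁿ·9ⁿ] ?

R = 33/2

The ratio of consecutive coefficients is [(2(n+1) + 6)/(2n + 6)] · 4/(121·9) → 4/1089.
Successive powers of x differ by 2, so the series converges when |x|² · 4/1089 < 1, i.e. |x| < √(1089/4) = 33/2. So R = 33/2.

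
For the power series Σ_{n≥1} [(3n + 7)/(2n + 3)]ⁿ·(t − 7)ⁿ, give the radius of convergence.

R = 2/3

By the Cauchy root test, |a_n|^(1/n) = (3n + 7)/(2n + 3) → 3/2.
Convergence for |t − 7| · 3/2 < 1, i.e. |t − 7| < 2/3. So R = 2/3.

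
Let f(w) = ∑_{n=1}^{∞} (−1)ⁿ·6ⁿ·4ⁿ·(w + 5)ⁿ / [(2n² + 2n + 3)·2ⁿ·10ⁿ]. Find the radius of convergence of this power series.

R = 5/6

Ratio test: |a_{n+1}/a_n| = [(2n² + 2n + 3)/(2(n+1)² + 2(n+1) + 3)] · 6·4/(2·10) → 6/5 as n → ∞.
Thus R = 1/(6/5) = 5/6.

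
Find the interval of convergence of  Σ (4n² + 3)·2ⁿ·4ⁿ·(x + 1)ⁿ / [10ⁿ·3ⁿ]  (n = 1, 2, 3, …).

Ratio test: |a_{n+1}/a_n| = [(4(n+1)² + 3)/(4n² + 3)] · 2·4/(10·3) → 4/15 as n → ∞.
Convergence for |x + 1| · 4/15 < 1, i.e. |x + 1| < 15/4. So R = 15/4.
Endpoint x = 11/4: the terms do not tend to 0, so the series diverges.
Endpoint x = -19/4: the n-th term does not approach 0; divergence by the term test.

(-19/4, 11/4)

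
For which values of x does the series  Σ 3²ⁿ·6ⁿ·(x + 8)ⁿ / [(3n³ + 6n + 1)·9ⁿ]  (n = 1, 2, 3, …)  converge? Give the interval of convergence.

[-49/6, -47/6]

Ratio test: |a_{n+1}/a_n| = [(3n³ + 6n + 1)/(3(n+1)³ + 6(n+1) + 1)] · 9·6/9 → 6 as n → ∞.
Thus R = 1/(6) = 1/6.
When x = -47/6, the series is dominated by a constant times Σ 1/n³, which converges (p = 3 > 1).
When x = -49/6, absolute convergence follows by limit comparison with Σ 1/n³.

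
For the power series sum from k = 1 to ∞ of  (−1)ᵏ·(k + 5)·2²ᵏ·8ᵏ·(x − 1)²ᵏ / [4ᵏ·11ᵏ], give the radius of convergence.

The ratio of consecutive coefficients is [((k+1) + 5)/(k + 5)] · 4·8/(4·11) → 8/11.
Since the exponent of (x − 1) increases by 2 each term, convergence requires |x − 1|² < 11/8, hence R = √22/4.

R = √22/4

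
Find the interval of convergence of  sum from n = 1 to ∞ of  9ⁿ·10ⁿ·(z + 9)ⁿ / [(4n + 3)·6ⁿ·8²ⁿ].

Ratio test: |a_{n+1}/a_n| = [(4n + 3)/(4(n+1) + 3)] · 9·10/(6·64) → 15/64 as n → ∞.
Hence the series converges for |z + 9| < 1/(15/64) = 64/15, so the radius of convergence is 64/15.
Endpoint z = -71/15: the terms are asymptotic to a nonzero constant times 1/n, so the series diverges by limit comparison with Σ 1/n.
Endpoint z = -199/15: the terms alternate in sign and decrease monotonically to 0 in absolute value (size ~ c/n), so the alternating series test gives convergence.

[-199/15, -71/15)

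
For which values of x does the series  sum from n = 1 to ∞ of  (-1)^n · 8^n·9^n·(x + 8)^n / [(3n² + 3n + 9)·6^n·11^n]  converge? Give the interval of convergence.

[-107/12, -85/12]

By the ratio test, |a_{n+1}/a_n| = [(3n² + 3n + 9)/(3(n+1)² + 3(n+1) + 9)] · 8·9/(6·11) → 12/11.
The series converges when 12/11 · |x + 8| < 1, giving R = 11/12.
Check x = -85/12: the terms are on the order of 1/n², so the series converges absolutely by comparison with the p-series (p = 2 > 1).
Check x = -107/12: absolute convergence follows by limit comparison with Σ 1/n².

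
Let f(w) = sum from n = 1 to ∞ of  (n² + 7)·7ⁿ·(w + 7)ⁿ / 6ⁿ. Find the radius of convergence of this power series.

The ratio of consecutive coefficients is [((n+1)² + 7)/(n² + 7)] · 7/6 → 7/6.
The series converges when 7/6 · |w + 7| < 1, giving R = 6/7.

R = 6/7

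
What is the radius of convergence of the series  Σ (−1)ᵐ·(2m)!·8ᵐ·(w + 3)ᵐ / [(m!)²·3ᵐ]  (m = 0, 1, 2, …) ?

R = 3/32

By the ratio test, |a_{m+1}/a_m| = (2m+1)·(2m+2)/(m+1)² · 8/3 → 32/3.
Thus R = 1/(32/3) = 3/32.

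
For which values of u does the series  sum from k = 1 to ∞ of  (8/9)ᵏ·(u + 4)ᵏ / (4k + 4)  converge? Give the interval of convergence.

Ratio test: |a_{k+1}/a_k| = [(4k + 4)/(4(k+1) + 4)] · 8/9 → 8/9 as k → ∞.
Convergence for |u + 4| · 8/9 < 1, i.e. |u + 4| < 9/8. So R = 9/8.
At u = -23/8: the terms behave like c/k; limit comparison with the harmonic series gives divergence.
Endpoint u = -41/8: an alternating series whose terms decrease to 0 in absolute value, so it converges by the Leibniz criterion.

[-41/8, -23/8)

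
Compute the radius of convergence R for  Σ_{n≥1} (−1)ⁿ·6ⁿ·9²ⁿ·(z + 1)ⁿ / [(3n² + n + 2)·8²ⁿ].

Ratio test: |a_{n+1}/a_n| = [(3n² + n + 2)/(3(n+1)² + (n+1) + 2)] · 6·81/64 → 243/32 as n → ∞.
The series converges when 243/32 · |z + 1| < 1, giving R = 32/243.

R = 32/243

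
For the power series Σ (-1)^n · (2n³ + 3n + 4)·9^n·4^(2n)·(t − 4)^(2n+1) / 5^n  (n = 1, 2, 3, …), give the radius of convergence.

R = √5/12

The ratio of consecutive coefficients is [(2(n+1)³ + 3(n+1) + 4)/(2n³ + 3n + 4)] · 9·16/5 → 144/5.
Since the exponent of (t − 4) increases by 2 each term, convergence requires |t − 4|² < 5/144, hence R = √5/12.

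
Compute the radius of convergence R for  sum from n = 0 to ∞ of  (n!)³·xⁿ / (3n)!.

R = 27

Apply the ratio test: |a_{n+1}| / |a_n| = (n+1)³/[(3n+1)·(3n+2)·(3n+3)], which tends to 1/27 as n → ∞.
Hence the series converges for |x| < 1/(1/27) = 27, so the radius of convergence is 27.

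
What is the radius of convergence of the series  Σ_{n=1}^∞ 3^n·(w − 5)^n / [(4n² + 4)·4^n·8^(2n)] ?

R = 256/3

The ratio of consecutive coefficients is [(4n² + 4)/(4(n+1)² + 4)] · 3/(4·64) → 3/256.
Thus R = 1/(3/256) = 256/3.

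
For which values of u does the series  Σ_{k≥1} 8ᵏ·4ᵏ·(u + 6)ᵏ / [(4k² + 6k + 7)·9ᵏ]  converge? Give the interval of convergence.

By the ratio test, |a_{k+1}/a_k| = [(4k² + 6k + 7)/(4(k+1)² + 6(k+1) + 7)] · 8·4/9 → 32/9.
Thus R = 1/(32/9) = 9/32.
When u = -183/32, the series is dominated by a constant times Σ 1/k², which converges (p = 2 > 1).
When u = -201/32, the terms are on the order of 1/k², so the series converges absolutely by comparison with the p-series (p = 2 > 1).

[-201/32, -183/32]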